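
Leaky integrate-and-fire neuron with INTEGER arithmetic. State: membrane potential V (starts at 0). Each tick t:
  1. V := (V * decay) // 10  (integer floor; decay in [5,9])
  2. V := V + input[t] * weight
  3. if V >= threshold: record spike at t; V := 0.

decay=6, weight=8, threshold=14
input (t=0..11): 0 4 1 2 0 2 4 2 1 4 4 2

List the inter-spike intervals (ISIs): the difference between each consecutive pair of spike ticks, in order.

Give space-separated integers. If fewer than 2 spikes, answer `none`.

Answer: 2 2 1 1 2 1 1

Derivation:
t=0: input=0 -> V=0
t=1: input=4 -> V=0 FIRE
t=2: input=1 -> V=8
t=3: input=2 -> V=0 FIRE
t=4: input=0 -> V=0
t=5: input=2 -> V=0 FIRE
t=6: input=4 -> V=0 FIRE
t=7: input=2 -> V=0 FIRE
t=8: input=1 -> V=8
t=9: input=4 -> V=0 FIRE
t=10: input=4 -> V=0 FIRE
t=11: input=2 -> V=0 FIRE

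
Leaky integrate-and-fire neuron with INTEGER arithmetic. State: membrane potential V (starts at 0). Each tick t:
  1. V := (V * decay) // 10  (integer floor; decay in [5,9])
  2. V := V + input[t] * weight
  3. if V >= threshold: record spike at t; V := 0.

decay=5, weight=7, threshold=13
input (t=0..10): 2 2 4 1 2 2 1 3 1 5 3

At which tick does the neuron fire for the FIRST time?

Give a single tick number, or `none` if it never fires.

Answer: 0

Derivation:
t=0: input=2 -> V=0 FIRE
t=1: input=2 -> V=0 FIRE
t=2: input=4 -> V=0 FIRE
t=3: input=1 -> V=7
t=4: input=2 -> V=0 FIRE
t=5: input=2 -> V=0 FIRE
t=6: input=1 -> V=7
t=7: input=3 -> V=0 FIRE
t=8: input=1 -> V=7
t=9: input=5 -> V=0 FIRE
t=10: input=3 -> V=0 FIRE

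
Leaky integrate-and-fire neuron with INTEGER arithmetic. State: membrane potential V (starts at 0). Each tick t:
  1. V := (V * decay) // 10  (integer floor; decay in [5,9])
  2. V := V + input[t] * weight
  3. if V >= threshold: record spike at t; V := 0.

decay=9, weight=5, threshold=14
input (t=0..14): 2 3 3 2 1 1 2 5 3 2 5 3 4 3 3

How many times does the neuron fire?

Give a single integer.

Answer: 11

Derivation:
t=0: input=2 -> V=10
t=1: input=3 -> V=0 FIRE
t=2: input=3 -> V=0 FIRE
t=3: input=2 -> V=10
t=4: input=1 -> V=0 FIRE
t=5: input=1 -> V=5
t=6: input=2 -> V=0 FIRE
t=7: input=5 -> V=0 FIRE
t=8: input=3 -> V=0 FIRE
t=9: input=2 -> V=10
t=10: input=5 -> V=0 FIRE
t=11: input=3 -> V=0 FIRE
t=12: input=4 -> V=0 FIRE
t=13: input=3 -> V=0 FIRE
t=14: input=3 -> V=0 FIRE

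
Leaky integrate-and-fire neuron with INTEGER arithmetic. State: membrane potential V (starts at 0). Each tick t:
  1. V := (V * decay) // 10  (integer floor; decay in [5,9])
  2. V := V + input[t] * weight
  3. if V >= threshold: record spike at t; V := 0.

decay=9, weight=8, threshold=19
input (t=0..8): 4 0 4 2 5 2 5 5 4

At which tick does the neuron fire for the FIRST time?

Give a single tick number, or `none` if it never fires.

t=0: input=4 -> V=0 FIRE
t=1: input=0 -> V=0
t=2: input=4 -> V=0 FIRE
t=3: input=2 -> V=16
t=4: input=5 -> V=0 FIRE
t=5: input=2 -> V=16
t=6: input=5 -> V=0 FIRE
t=7: input=5 -> V=0 FIRE
t=8: input=4 -> V=0 FIRE

Answer: 0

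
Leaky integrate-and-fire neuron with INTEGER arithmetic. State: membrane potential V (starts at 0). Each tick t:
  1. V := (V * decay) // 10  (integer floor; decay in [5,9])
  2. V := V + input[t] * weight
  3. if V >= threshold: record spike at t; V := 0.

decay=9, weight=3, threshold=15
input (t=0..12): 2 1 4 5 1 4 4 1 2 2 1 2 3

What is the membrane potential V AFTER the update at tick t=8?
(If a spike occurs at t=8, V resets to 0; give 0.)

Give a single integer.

t=0: input=2 -> V=6
t=1: input=1 -> V=8
t=2: input=4 -> V=0 FIRE
t=3: input=5 -> V=0 FIRE
t=4: input=1 -> V=3
t=5: input=4 -> V=14
t=6: input=4 -> V=0 FIRE
t=7: input=1 -> V=3
t=8: input=2 -> V=8
t=9: input=2 -> V=13
t=10: input=1 -> V=14
t=11: input=2 -> V=0 FIRE
t=12: input=3 -> V=9

Answer: 8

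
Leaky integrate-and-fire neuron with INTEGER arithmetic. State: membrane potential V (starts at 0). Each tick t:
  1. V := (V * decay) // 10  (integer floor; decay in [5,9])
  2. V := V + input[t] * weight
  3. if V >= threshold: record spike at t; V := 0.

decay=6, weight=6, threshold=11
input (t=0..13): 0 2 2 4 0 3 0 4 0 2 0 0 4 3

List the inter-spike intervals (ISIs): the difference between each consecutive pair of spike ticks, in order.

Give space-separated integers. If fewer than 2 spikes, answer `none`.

Answer: 1 1 2 2 2 3 1

Derivation:
t=0: input=0 -> V=0
t=1: input=2 -> V=0 FIRE
t=2: input=2 -> V=0 FIRE
t=3: input=4 -> V=0 FIRE
t=4: input=0 -> V=0
t=5: input=3 -> V=0 FIRE
t=6: input=0 -> V=0
t=7: input=4 -> V=0 FIRE
t=8: input=0 -> V=0
t=9: input=2 -> V=0 FIRE
t=10: input=0 -> V=0
t=11: input=0 -> V=0
t=12: input=4 -> V=0 FIRE
t=13: input=3 -> V=0 FIRE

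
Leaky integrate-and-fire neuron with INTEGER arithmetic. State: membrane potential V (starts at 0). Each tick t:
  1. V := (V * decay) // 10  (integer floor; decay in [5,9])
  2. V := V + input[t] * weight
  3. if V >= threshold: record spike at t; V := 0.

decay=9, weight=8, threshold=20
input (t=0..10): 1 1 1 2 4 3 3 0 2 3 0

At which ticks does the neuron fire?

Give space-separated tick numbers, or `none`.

t=0: input=1 -> V=8
t=1: input=1 -> V=15
t=2: input=1 -> V=0 FIRE
t=3: input=2 -> V=16
t=4: input=4 -> V=0 FIRE
t=5: input=3 -> V=0 FIRE
t=6: input=3 -> V=0 FIRE
t=7: input=0 -> V=0
t=8: input=2 -> V=16
t=9: input=3 -> V=0 FIRE
t=10: input=0 -> V=0

Answer: 2 4 5 6 9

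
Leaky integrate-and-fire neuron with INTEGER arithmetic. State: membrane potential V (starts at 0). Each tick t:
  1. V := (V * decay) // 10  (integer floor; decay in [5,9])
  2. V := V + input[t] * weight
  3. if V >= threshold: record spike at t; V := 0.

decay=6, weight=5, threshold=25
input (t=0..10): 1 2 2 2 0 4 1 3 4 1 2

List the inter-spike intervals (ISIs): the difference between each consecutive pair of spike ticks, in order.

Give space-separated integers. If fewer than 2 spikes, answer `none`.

t=0: input=1 -> V=5
t=1: input=2 -> V=13
t=2: input=2 -> V=17
t=3: input=2 -> V=20
t=4: input=0 -> V=12
t=5: input=4 -> V=0 FIRE
t=6: input=1 -> V=5
t=7: input=3 -> V=18
t=8: input=4 -> V=0 FIRE
t=9: input=1 -> V=5
t=10: input=2 -> V=13

Answer: 3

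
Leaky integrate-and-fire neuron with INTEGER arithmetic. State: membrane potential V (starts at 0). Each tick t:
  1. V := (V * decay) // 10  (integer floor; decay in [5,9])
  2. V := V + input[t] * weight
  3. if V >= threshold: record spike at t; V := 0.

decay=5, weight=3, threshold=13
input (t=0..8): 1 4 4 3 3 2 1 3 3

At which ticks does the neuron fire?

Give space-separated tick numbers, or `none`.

t=0: input=1 -> V=3
t=1: input=4 -> V=0 FIRE
t=2: input=4 -> V=12
t=3: input=3 -> V=0 FIRE
t=4: input=3 -> V=9
t=5: input=2 -> V=10
t=6: input=1 -> V=8
t=7: input=3 -> V=0 FIRE
t=8: input=3 -> V=9

Answer: 1 3 7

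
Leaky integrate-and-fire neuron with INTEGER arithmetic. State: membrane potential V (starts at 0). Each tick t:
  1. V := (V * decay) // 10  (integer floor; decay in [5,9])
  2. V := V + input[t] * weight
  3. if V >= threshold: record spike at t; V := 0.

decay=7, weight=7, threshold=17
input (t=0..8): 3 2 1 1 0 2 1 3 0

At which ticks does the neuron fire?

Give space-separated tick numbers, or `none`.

t=0: input=3 -> V=0 FIRE
t=1: input=2 -> V=14
t=2: input=1 -> V=16
t=3: input=1 -> V=0 FIRE
t=4: input=0 -> V=0
t=5: input=2 -> V=14
t=6: input=1 -> V=16
t=7: input=3 -> V=0 FIRE
t=8: input=0 -> V=0

Answer: 0 3 7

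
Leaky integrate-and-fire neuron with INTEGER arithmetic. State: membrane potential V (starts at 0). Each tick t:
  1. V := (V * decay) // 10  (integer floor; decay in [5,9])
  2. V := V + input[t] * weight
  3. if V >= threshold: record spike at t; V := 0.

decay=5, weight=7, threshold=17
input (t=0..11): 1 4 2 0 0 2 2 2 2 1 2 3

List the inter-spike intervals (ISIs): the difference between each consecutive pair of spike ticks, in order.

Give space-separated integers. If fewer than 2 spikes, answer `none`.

Answer: 5 2 2 1

Derivation:
t=0: input=1 -> V=7
t=1: input=4 -> V=0 FIRE
t=2: input=2 -> V=14
t=3: input=0 -> V=7
t=4: input=0 -> V=3
t=5: input=2 -> V=15
t=6: input=2 -> V=0 FIRE
t=7: input=2 -> V=14
t=8: input=2 -> V=0 FIRE
t=9: input=1 -> V=7
t=10: input=2 -> V=0 FIRE
t=11: input=3 -> V=0 FIRE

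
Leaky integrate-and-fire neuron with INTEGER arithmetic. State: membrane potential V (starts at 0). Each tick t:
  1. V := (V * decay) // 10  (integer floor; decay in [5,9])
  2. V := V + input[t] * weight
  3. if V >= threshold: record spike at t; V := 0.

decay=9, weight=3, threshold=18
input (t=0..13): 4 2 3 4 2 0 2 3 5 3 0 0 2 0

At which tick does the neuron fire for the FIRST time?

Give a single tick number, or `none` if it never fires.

t=0: input=4 -> V=12
t=1: input=2 -> V=16
t=2: input=3 -> V=0 FIRE
t=3: input=4 -> V=12
t=4: input=2 -> V=16
t=5: input=0 -> V=14
t=6: input=2 -> V=0 FIRE
t=7: input=3 -> V=9
t=8: input=5 -> V=0 FIRE
t=9: input=3 -> V=9
t=10: input=0 -> V=8
t=11: input=0 -> V=7
t=12: input=2 -> V=12
t=13: input=0 -> V=10

Answer: 2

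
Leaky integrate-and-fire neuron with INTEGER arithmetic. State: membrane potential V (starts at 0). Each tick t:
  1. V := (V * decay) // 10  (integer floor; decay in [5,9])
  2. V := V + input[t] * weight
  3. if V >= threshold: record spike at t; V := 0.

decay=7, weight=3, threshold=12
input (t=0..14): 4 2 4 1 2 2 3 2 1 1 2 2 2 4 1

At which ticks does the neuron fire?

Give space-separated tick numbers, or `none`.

t=0: input=4 -> V=0 FIRE
t=1: input=2 -> V=6
t=2: input=4 -> V=0 FIRE
t=3: input=1 -> V=3
t=4: input=2 -> V=8
t=5: input=2 -> V=11
t=6: input=3 -> V=0 FIRE
t=7: input=2 -> V=6
t=8: input=1 -> V=7
t=9: input=1 -> V=7
t=10: input=2 -> V=10
t=11: input=2 -> V=0 FIRE
t=12: input=2 -> V=6
t=13: input=4 -> V=0 FIRE
t=14: input=1 -> V=3

Answer: 0 2 6 11 13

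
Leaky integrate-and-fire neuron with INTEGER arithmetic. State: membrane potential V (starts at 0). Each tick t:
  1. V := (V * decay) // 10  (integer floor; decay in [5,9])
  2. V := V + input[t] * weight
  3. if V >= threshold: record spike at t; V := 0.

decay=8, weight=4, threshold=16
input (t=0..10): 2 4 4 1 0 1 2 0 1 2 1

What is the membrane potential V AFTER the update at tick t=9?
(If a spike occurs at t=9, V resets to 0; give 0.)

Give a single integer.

Answer: 0

Derivation:
t=0: input=2 -> V=8
t=1: input=4 -> V=0 FIRE
t=2: input=4 -> V=0 FIRE
t=3: input=1 -> V=4
t=4: input=0 -> V=3
t=5: input=1 -> V=6
t=6: input=2 -> V=12
t=7: input=0 -> V=9
t=8: input=1 -> V=11
t=9: input=2 -> V=0 FIRE
t=10: input=1 -> V=4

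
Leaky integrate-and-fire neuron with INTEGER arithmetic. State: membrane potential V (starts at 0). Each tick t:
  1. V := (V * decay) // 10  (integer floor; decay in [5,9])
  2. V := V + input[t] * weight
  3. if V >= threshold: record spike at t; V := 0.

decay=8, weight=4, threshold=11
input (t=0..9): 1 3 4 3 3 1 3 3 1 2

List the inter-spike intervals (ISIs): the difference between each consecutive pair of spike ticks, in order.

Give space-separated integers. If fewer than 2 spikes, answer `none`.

t=0: input=1 -> V=4
t=1: input=3 -> V=0 FIRE
t=2: input=4 -> V=0 FIRE
t=3: input=3 -> V=0 FIRE
t=4: input=3 -> V=0 FIRE
t=5: input=1 -> V=4
t=6: input=3 -> V=0 FIRE
t=7: input=3 -> V=0 FIRE
t=8: input=1 -> V=4
t=9: input=2 -> V=0 FIRE

Answer: 1 1 1 2 1 2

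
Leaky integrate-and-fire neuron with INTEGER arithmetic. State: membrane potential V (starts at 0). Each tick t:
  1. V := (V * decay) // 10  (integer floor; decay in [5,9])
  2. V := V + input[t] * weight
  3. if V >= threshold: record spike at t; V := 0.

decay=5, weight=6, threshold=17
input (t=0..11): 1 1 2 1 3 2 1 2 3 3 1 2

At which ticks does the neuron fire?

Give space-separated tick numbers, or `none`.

Answer: 4 7 8 9

Derivation:
t=0: input=1 -> V=6
t=1: input=1 -> V=9
t=2: input=2 -> V=16
t=3: input=1 -> V=14
t=4: input=3 -> V=0 FIRE
t=5: input=2 -> V=12
t=6: input=1 -> V=12
t=7: input=2 -> V=0 FIRE
t=8: input=3 -> V=0 FIRE
t=9: input=3 -> V=0 FIRE
t=10: input=1 -> V=6
t=11: input=2 -> V=15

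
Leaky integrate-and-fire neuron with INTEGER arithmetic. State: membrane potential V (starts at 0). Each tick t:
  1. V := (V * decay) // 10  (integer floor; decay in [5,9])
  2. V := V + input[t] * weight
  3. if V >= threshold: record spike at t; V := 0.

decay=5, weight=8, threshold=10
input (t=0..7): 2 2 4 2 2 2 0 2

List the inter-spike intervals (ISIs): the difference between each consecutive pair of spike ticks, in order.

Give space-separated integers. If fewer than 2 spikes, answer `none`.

t=0: input=2 -> V=0 FIRE
t=1: input=2 -> V=0 FIRE
t=2: input=4 -> V=0 FIRE
t=3: input=2 -> V=0 FIRE
t=4: input=2 -> V=0 FIRE
t=5: input=2 -> V=0 FIRE
t=6: input=0 -> V=0
t=7: input=2 -> V=0 FIRE

Answer: 1 1 1 1 1 2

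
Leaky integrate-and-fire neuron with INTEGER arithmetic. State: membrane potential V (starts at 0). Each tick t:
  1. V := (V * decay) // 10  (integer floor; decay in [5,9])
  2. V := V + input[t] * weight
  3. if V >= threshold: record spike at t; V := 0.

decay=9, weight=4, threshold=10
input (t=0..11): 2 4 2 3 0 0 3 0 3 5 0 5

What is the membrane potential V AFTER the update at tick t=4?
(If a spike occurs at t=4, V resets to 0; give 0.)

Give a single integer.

Answer: 0

Derivation:
t=0: input=2 -> V=8
t=1: input=4 -> V=0 FIRE
t=2: input=2 -> V=8
t=3: input=3 -> V=0 FIRE
t=4: input=0 -> V=0
t=5: input=0 -> V=0
t=6: input=3 -> V=0 FIRE
t=7: input=0 -> V=0
t=8: input=3 -> V=0 FIRE
t=9: input=5 -> V=0 FIRE
t=10: input=0 -> V=0
t=11: input=5 -> V=0 FIRE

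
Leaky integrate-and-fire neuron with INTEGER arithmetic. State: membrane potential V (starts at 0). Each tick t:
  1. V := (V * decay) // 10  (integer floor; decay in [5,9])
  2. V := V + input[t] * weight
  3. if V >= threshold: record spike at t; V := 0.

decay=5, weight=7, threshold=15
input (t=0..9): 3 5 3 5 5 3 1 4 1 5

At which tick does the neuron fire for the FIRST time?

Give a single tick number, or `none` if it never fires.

t=0: input=3 -> V=0 FIRE
t=1: input=5 -> V=0 FIRE
t=2: input=3 -> V=0 FIRE
t=3: input=5 -> V=0 FIRE
t=4: input=5 -> V=0 FIRE
t=5: input=3 -> V=0 FIRE
t=6: input=1 -> V=7
t=7: input=4 -> V=0 FIRE
t=8: input=1 -> V=7
t=9: input=5 -> V=0 FIRE

Answer: 0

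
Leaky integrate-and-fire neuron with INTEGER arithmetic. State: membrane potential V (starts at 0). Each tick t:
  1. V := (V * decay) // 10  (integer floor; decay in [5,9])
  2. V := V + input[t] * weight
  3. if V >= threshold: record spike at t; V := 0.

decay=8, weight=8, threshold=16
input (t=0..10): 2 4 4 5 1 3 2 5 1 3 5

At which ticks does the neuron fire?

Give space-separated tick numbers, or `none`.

t=0: input=2 -> V=0 FIRE
t=1: input=4 -> V=0 FIRE
t=2: input=4 -> V=0 FIRE
t=3: input=5 -> V=0 FIRE
t=4: input=1 -> V=8
t=5: input=3 -> V=0 FIRE
t=6: input=2 -> V=0 FIRE
t=7: input=5 -> V=0 FIRE
t=8: input=1 -> V=8
t=9: input=3 -> V=0 FIRE
t=10: input=5 -> V=0 FIRE

Answer: 0 1 2 3 5 6 7 9 10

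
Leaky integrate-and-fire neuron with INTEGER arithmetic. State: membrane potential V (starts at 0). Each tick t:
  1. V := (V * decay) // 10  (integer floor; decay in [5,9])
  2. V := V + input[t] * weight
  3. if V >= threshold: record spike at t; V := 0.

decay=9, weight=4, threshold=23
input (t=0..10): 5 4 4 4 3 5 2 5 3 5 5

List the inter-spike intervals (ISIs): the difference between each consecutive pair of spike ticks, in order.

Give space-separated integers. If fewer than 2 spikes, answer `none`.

t=0: input=5 -> V=20
t=1: input=4 -> V=0 FIRE
t=2: input=4 -> V=16
t=3: input=4 -> V=0 FIRE
t=4: input=3 -> V=12
t=5: input=5 -> V=0 FIRE
t=6: input=2 -> V=8
t=7: input=5 -> V=0 FIRE
t=8: input=3 -> V=12
t=9: input=5 -> V=0 FIRE
t=10: input=5 -> V=20

Answer: 2 2 2 2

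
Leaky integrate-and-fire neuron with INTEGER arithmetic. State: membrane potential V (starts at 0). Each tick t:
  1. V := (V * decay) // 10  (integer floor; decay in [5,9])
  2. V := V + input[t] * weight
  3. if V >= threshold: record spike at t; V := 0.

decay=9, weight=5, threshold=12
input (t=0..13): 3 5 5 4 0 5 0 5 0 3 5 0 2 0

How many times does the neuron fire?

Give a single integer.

Answer: 8

Derivation:
t=0: input=3 -> V=0 FIRE
t=1: input=5 -> V=0 FIRE
t=2: input=5 -> V=0 FIRE
t=3: input=4 -> V=0 FIRE
t=4: input=0 -> V=0
t=5: input=5 -> V=0 FIRE
t=6: input=0 -> V=0
t=7: input=5 -> V=0 FIRE
t=8: input=0 -> V=0
t=9: input=3 -> V=0 FIRE
t=10: input=5 -> V=0 FIRE
t=11: input=0 -> V=0
t=12: input=2 -> V=10
t=13: input=0 -> V=9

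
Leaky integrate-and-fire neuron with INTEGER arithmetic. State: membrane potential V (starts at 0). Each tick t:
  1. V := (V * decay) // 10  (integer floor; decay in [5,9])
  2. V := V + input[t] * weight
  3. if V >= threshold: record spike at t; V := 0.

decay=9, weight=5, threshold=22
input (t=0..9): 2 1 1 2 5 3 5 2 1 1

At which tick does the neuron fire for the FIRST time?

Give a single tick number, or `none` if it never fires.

t=0: input=2 -> V=10
t=1: input=1 -> V=14
t=2: input=1 -> V=17
t=3: input=2 -> V=0 FIRE
t=4: input=5 -> V=0 FIRE
t=5: input=3 -> V=15
t=6: input=5 -> V=0 FIRE
t=7: input=2 -> V=10
t=8: input=1 -> V=14
t=9: input=1 -> V=17

Answer: 3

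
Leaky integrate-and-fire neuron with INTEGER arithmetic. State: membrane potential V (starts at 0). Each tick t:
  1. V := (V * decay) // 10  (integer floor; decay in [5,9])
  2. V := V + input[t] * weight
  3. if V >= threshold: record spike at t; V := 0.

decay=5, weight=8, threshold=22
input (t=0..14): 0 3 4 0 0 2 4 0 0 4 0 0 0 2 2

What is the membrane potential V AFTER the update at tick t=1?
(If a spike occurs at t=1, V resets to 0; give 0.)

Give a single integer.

t=0: input=0 -> V=0
t=1: input=3 -> V=0 FIRE
t=2: input=4 -> V=0 FIRE
t=3: input=0 -> V=0
t=4: input=0 -> V=0
t=5: input=2 -> V=16
t=6: input=4 -> V=0 FIRE
t=7: input=0 -> V=0
t=8: input=0 -> V=0
t=9: input=4 -> V=0 FIRE
t=10: input=0 -> V=0
t=11: input=0 -> V=0
t=12: input=0 -> V=0
t=13: input=2 -> V=16
t=14: input=2 -> V=0 FIRE

Answer: 0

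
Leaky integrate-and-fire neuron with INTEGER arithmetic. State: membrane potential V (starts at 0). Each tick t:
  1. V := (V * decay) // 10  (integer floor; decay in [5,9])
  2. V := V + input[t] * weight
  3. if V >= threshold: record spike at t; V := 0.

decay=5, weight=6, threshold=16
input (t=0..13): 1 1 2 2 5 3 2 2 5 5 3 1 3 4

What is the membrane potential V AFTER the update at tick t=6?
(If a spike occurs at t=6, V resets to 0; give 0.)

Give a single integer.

Answer: 12

Derivation:
t=0: input=1 -> V=6
t=1: input=1 -> V=9
t=2: input=2 -> V=0 FIRE
t=3: input=2 -> V=12
t=4: input=5 -> V=0 FIRE
t=5: input=3 -> V=0 FIRE
t=6: input=2 -> V=12
t=7: input=2 -> V=0 FIRE
t=8: input=5 -> V=0 FIRE
t=9: input=5 -> V=0 FIRE
t=10: input=3 -> V=0 FIRE
t=11: input=1 -> V=6
t=12: input=3 -> V=0 FIRE
t=13: input=4 -> V=0 FIRE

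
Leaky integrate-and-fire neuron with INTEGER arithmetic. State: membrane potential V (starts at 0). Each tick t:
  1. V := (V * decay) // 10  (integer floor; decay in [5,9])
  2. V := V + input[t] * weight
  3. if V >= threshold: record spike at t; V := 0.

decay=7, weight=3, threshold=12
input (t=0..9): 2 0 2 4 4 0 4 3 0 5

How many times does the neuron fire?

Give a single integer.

Answer: 4

Derivation:
t=0: input=2 -> V=6
t=1: input=0 -> V=4
t=2: input=2 -> V=8
t=3: input=4 -> V=0 FIRE
t=4: input=4 -> V=0 FIRE
t=5: input=0 -> V=0
t=6: input=4 -> V=0 FIRE
t=7: input=3 -> V=9
t=8: input=0 -> V=6
t=9: input=5 -> V=0 FIRE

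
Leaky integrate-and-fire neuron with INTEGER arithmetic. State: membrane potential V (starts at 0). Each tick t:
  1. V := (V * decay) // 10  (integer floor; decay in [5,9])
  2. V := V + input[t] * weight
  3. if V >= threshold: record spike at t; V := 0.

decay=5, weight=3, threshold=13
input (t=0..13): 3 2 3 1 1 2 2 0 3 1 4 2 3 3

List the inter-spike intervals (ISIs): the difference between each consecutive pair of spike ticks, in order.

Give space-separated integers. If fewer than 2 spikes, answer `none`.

t=0: input=3 -> V=9
t=1: input=2 -> V=10
t=2: input=3 -> V=0 FIRE
t=3: input=1 -> V=3
t=4: input=1 -> V=4
t=5: input=2 -> V=8
t=6: input=2 -> V=10
t=7: input=0 -> V=5
t=8: input=3 -> V=11
t=9: input=1 -> V=8
t=10: input=4 -> V=0 FIRE
t=11: input=2 -> V=6
t=12: input=3 -> V=12
t=13: input=3 -> V=0 FIRE

Answer: 8 3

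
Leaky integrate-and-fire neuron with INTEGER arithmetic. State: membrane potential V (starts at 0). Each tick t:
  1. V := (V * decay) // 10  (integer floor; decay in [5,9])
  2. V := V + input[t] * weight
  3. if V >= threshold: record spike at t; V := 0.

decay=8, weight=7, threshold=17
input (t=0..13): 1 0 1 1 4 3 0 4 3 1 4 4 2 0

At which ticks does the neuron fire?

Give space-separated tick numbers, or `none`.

Answer: 4 5 7 8 10 11

Derivation:
t=0: input=1 -> V=7
t=1: input=0 -> V=5
t=2: input=1 -> V=11
t=3: input=1 -> V=15
t=4: input=4 -> V=0 FIRE
t=5: input=3 -> V=0 FIRE
t=6: input=0 -> V=0
t=7: input=4 -> V=0 FIRE
t=8: input=3 -> V=0 FIRE
t=9: input=1 -> V=7
t=10: input=4 -> V=0 FIRE
t=11: input=4 -> V=0 FIRE
t=12: input=2 -> V=14
t=13: input=0 -> V=11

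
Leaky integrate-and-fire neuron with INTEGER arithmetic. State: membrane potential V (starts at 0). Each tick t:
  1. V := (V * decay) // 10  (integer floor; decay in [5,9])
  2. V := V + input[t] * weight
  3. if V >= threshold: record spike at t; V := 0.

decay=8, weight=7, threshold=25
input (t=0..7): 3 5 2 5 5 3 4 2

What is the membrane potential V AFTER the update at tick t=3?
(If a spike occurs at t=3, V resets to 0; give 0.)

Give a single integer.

t=0: input=3 -> V=21
t=1: input=5 -> V=0 FIRE
t=2: input=2 -> V=14
t=3: input=5 -> V=0 FIRE
t=4: input=5 -> V=0 FIRE
t=5: input=3 -> V=21
t=6: input=4 -> V=0 FIRE
t=7: input=2 -> V=14

Answer: 0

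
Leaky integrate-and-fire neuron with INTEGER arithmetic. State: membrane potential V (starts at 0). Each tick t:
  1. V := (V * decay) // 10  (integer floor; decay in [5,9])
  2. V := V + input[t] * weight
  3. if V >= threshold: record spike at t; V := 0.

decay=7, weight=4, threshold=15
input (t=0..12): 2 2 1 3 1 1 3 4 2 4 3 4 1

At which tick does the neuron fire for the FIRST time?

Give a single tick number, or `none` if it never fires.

t=0: input=2 -> V=8
t=1: input=2 -> V=13
t=2: input=1 -> V=13
t=3: input=3 -> V=0 FIRE
t=4: input=1 -> V=4
t=5: input=1 -> V=6
t=6: input=3 -> V=0 FIRE
t=7: input=4 -> V=0 FIRE
t=8: input=2 -> V=8
t=9: input=4 -> V=0 FIRE
t=10: input=3 -> V=12
t=11: input=4 -> V=0 FIRE
t=12: input=1 -> V=4

Answer: 3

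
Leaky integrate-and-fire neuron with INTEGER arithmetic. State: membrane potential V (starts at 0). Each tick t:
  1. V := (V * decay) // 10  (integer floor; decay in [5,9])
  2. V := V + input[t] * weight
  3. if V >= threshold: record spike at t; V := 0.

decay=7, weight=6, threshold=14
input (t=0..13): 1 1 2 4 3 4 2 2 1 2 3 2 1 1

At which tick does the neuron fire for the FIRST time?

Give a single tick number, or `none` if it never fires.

Answer: 2

Derivation:
t=0: input=1 -> V=6
t=1: input=1 -> V=10
t=2: input=2 -> V=0 FIRE
t=3: input=4 -> V=0 FIRE
t=4: input=3 -> V=0 FIRE
t=5: input=4 -> V=0 FIRE
t=6: input=2 -> V=12
t=7: input=2 -> V=0 FIRE
t=8: input=1 -> V=6
t=9: input=2 -> V=0 FIRE
t=10: input=3 -> V=0 FIRE
t=11: input=2 -> V=12
t=12: input=1 -> V=0 FIRE
t=13: input=1 -> V=6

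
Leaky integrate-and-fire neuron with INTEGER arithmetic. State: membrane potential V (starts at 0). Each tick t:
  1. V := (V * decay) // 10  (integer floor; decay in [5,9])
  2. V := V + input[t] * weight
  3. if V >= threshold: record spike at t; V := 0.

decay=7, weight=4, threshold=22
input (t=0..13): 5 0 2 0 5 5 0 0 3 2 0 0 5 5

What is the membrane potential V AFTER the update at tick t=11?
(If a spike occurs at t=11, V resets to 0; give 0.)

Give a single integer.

t=0: input=5 -> V=20
t=1: input=0 -> V=14
t=2: input=2 -> V=17
t=3: input=0 -> V=11
t=4: input=5 -> V=0 FIRE
t=5: input=5 -> V=20
t=6: input=0 -> V=14
t=7: input=0 -> V=9
t=8: input=3 -> V=18
t=9: input=2 -> V=20
t=10: input=0 -> V=14
t=11: input=0 -> V=9
t=12: input=5 -> V=0 FIRE
t=13: input=5 -> V=20

Answer: 9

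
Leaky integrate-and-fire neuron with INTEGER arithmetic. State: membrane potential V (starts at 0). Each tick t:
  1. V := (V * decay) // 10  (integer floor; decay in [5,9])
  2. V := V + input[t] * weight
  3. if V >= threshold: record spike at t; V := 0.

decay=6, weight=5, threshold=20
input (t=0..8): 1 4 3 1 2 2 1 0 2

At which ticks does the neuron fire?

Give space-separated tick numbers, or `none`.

t=0: input=1 -> V=5
t=1: input=4 -> V=0 FIRE
t=2: input=3 -> V=15
t=3: input=1 -> V=14
t=4: input=2 -> V=18
t=5: input=2 -> V=0 FIRE
t=6: input=1 -> V=5
t=7: input=0 -> V=3
t=8: input=2 -> V=11

Answer: 1 5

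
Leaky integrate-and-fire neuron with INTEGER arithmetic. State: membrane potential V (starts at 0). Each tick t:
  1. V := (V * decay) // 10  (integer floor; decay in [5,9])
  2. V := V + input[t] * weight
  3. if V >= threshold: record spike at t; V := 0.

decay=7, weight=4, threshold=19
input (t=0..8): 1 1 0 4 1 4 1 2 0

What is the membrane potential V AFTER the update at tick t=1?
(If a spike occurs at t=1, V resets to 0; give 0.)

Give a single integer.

t=0: input=1 -> V=4
t=1: input=1 -> V=6
t=2: input=0 -> V=4
t=3: input=4 -> V=18
t=4: input=1 -> V=16
t=5: input=4 -> V=0 FIRE
t=6: input=1 -> V=4
t=7: input=2 -> V=10
t=8: input=0 -> V=7

Answer: 6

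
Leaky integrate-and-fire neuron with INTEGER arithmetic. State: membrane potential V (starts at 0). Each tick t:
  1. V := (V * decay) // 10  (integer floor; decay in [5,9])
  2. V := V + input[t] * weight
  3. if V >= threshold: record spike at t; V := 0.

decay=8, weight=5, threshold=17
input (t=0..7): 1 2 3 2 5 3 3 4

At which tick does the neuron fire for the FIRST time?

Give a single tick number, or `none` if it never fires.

Answer: 2

Derivation:
t=0: input=1 -> V=5
t=1: input=2 -> V=14
t=2: input=3 -> V=0 FIRE
t=3: input=2 -> V=10
t=4: input=5 -> V=0 FIRE
t=5: input=3 -> V=15
t=6: input=3 -> V=0 FIRE
t=7: input=4 -> V=0 FIRE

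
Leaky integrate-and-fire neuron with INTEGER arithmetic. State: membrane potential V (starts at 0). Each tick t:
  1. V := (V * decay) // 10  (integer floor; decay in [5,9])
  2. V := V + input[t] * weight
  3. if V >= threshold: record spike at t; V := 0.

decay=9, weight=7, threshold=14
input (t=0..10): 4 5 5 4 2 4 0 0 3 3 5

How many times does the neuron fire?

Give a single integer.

Answer: 9

Derivation:
t=0: input=4 -> V=0 FIRE
t=1: input=5 -> V=0 FIRE
t=2: input=5 -> V=0 FIRE
t=3: input=4 -> V=0 FIRE
t=4: input=2 -> V=0 FIRE
t=5: input=4 -> V=0 FIRE
t=6: input=0 -> V=0
t=7: input=0 -> V=0
t=8: input=3 -> V=0 FIRE
t=9: input=3 -> V=0 FIRE
t=10: input=5 -> V=0 FIRE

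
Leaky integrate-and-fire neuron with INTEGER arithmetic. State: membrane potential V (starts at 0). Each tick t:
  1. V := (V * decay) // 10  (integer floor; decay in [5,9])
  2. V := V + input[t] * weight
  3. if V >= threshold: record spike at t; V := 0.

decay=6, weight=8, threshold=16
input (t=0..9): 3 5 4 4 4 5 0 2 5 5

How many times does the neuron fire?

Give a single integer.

Answer: 9

Derivation:
t=0: input=3 -> V=0 FIRE
t=1: input=5 -> V=0 FIRE
t=2: input=4 -> V=0 FIRE
t=3: input=4 -> V=0 FIRE
t=4: input=4 -> V=0 FIRE
t=5: input=5 -> V=0 FIRE
t=6: input=0 -> V=0
t=7: input=2 -> V=0 FIRE
t=8: input=5 -> V=0 FIRE
t=9: input=5 -> V=0 FIRE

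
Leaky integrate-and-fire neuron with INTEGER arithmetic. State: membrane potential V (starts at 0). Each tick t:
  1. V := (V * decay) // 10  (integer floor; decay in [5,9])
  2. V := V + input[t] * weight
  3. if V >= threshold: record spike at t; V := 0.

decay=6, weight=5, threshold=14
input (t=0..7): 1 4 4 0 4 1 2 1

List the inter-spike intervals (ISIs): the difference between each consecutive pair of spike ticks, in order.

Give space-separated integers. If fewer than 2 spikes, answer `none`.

Answer: 1 2

Derivation:
t=0: input=1 -> V=5
t=1: input=4 -> V=0 FIRE
t=2: input=4 -> V=0 FIRE
t=3: input=0 -> V=0
t=4: input=4 -> V=0 FIRE
t=5: input=1 -> V=5
t=6: input=2 -> V=13
t=7: input=1 -> V=12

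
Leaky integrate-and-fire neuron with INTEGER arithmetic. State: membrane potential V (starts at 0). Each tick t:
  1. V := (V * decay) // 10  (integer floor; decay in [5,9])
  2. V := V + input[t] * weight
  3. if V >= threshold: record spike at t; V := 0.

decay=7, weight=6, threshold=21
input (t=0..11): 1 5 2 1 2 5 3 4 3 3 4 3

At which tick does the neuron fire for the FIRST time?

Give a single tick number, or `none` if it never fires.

t=0: input=1 -> V=6
t=1: input=5 -> V=0 FIRE
t=2: input=2 -> V=12
t=3: input=1 -> V=14
t=4: input=2 -> V=0 FIRE
t=5: input=5 -> V=0 FIRE
t=6: input=3 -> V=18
t=7: input=4 -> V=0 FIRE
t=8: input=3 -> V=18
t=9: input=3 -> V=0 FIRE
t=10: input=4 -> V=0 FIRE
t=11: input=3 -> V=18

Answer: 1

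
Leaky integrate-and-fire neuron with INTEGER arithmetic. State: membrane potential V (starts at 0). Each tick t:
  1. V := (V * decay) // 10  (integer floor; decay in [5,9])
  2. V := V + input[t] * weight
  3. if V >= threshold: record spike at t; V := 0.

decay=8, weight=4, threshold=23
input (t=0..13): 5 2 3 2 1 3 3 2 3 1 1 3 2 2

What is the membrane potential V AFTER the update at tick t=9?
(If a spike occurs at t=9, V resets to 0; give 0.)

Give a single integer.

Answer: 4

Derivation:
t=0: input=5 -> V=20
t=1: input=2 -> V=0 FIRE
t=2: input=3 -> V=12
t=3: input=2 -> V=17
t=4: input=1 -> V=17
t=5: input=3 -> V=0 FIRE
t=6: input=3 -> V=12
t=7: input=2 -> V=17
t=8: input=3 -> V=0 FIRE
t=9: input=1 -> V=4
t=10: input=1 -> V=7
t=11: input=3 -> V=17
t=12: input=2 -> V=21
t=13: input=2 -> V=0 FIRE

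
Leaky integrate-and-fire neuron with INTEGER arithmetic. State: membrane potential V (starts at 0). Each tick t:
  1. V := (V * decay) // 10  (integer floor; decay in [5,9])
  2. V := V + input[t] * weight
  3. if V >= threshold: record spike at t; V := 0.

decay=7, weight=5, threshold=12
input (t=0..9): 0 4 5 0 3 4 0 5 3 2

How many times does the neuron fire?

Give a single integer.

Answer: 6

Derivation:
t=0: input=0 -> V=0
t=1: input=4 -> V=0 FIRE
t=2: input=5 -> V=0 FIRE
t=3: input=0 -> V=0
t=4: input=3 -> V=0 FIRE
t=5: input=4 -> V=0 FIRE
t=6: input=0 -> V=0
t=7: input=5 -> V=0 FIRE
t=8: input=3 -> V=0 FIRE
t=9: input=2 -> V=10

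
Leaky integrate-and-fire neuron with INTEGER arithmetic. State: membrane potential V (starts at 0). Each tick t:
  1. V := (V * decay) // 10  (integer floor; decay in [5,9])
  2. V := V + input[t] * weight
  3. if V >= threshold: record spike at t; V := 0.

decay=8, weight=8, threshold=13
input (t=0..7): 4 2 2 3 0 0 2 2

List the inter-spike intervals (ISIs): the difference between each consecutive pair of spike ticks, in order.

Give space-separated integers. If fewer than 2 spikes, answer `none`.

t=0: input=4 -> V=0 FIRE
t=1: input=2 -> V=0 FIRE
t=2: input=2 -> V=0 FIRE
t=3: input=3 -> V=0 FIRE
t=4: input=0 -> V=0
t=5: input=0 -> V=0
t=6: input=2 -> V=0 FIRE
t=7: input=2 -> V=0 FIRE

Answer: 1 1 1 3 1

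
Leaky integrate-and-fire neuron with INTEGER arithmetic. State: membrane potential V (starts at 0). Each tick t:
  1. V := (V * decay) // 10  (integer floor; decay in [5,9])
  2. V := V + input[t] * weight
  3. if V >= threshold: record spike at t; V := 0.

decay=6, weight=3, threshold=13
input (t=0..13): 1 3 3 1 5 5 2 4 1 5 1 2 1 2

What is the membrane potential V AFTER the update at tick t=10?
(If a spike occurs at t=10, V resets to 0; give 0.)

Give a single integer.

t=0: input=1 -> V=3
t=1: input=3 -> V=10
t=2: input=3 -> V=0 FIRE
t=3: input=1 -> V=3
t=4: input=5 -> V=0 FIRE
t=5: input=5 -> V=0 FIRE
t=6: input=2 -> V=6
t=7: input=4 -> V=0 FIRE
t=8: input=1 -> V=3
t=9: input=5 -> V=0 FIRE
t=10: input=1 -> V=3
t=11: input=2 -> V=7
t=12: input=1 -> V=7
t=13: input=2 -> V=10

Answer: 3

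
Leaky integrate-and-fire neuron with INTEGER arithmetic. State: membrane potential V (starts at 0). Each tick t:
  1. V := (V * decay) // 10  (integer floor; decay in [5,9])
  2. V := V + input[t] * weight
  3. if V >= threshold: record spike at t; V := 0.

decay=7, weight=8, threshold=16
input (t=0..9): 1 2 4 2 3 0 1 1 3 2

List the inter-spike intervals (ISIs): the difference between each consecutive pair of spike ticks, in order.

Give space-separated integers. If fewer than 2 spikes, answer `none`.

Answer: 1 1 1 4 1

Derivation:
t=0: input=1 -> V=8
t=1: input=2 -> V=0 FIRE
t=2: input=4 -> V=0 FIRE
t=3: input=2 -> V=0 FIRE
t=4: input=3 -> V=0 FIRE
t=5: input=0 -> V=0
t=6: input=1 -> V=8
t=7: input=1 -> V=13
t=8: input=3 -> V=0 FIRE
t=9: input=2 -> V=0 FIRE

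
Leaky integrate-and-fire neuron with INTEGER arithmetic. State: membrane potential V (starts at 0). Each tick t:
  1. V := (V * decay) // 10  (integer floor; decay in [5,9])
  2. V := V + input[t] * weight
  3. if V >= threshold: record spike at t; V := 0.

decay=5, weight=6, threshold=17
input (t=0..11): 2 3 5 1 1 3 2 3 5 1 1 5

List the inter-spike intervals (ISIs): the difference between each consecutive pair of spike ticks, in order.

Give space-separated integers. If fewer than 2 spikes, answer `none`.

t=0: input=2 -> V=12
t=1: input=3 -> V=0 FIRE
t=2: input=5 -> V=0 FIRE
t=3: input=1 -> V=6
t=4: input=1 -> V=9
t=5: input=3 -> V=0 FIRE
t=6: input=2 -> V=12
t=7: input=3 -> V=0 FIRE
t=8: input=5 -> V=0 FIRE
t=9: input=1 -> V=6
t=10: input=1 -> V=9
t=11: input=5 -> V=0 FIRE

Answer: 1 3 2 1 3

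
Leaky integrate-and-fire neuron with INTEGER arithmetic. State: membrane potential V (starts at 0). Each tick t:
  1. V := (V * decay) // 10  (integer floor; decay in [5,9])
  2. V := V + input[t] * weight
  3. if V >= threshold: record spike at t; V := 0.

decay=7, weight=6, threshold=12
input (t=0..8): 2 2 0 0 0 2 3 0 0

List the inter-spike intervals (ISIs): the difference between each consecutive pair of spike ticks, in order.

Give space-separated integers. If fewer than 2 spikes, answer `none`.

t=0: input=2 -> V=0 FIRE
t=1: input=2 -> V=0 FIRE
t=2: input=0 -> V=0
t=3: input=0 -> V=0
t=4: input=0 -> V=0
t=5: input=2 -> V=0 FIRE
t=6: input=3 -> V=0 FIRE
t=7: input=0 -> V=0
t=8: input=0 -> V=0

Answer: 1 4 1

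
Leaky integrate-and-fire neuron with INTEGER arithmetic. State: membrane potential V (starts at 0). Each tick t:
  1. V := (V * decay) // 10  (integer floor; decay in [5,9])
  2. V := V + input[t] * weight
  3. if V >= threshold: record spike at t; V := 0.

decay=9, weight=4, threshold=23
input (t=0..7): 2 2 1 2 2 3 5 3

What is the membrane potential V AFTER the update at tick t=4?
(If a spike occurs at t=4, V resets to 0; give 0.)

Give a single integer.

Answer: 8

Derivation:
t=0: input=2 -> V=8
t=1: input=2 -> V=15
t=2: input=1 -> V=17
t=3: input=2 -> V=0 FIRE
t=4: input=2 -> V=8
t=5: input=3 -> V=19
t=6: input=5 -> V=0 FIRE
t=7: input=3 -> V=12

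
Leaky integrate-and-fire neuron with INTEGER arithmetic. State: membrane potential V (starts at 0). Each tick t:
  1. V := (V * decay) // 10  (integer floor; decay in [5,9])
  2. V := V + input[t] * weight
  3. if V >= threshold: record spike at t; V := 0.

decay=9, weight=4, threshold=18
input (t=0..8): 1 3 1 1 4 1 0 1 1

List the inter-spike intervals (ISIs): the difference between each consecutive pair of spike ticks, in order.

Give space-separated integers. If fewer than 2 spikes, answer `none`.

Answer: 2

Derivation:
t=0: input=1 -> V=4
t=1: input=3 -> V=15
t=2: input=1 -> V=17
t=3: input=1 -> V=0 FIRE
t=4: input=4 -> V=16
t=5: input=1 -> V=0 FIRE
t=6: input=0 -> V=0
t=7: input=1 -> V=4
t=8: input=1 -> V=7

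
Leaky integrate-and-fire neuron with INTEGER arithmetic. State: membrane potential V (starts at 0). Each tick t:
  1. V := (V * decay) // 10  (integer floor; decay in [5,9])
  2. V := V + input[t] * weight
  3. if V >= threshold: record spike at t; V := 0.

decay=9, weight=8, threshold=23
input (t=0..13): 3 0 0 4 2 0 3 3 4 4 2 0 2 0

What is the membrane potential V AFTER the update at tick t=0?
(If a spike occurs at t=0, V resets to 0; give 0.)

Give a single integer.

t=0: input=3 -> V=0 FIRE
t=1: input=0 -> V=0
t=2: input=0 -> V=0
t=3: input=4 -> V=0 FIRE
t=4: input=2 -> V=16
t=5: input=0 -> V=14
t=6: input=3 -> V=0 FIRE
t=7: input=3 -> V=0 FIRE
t=8: input=4 -> V=0 FIRE
t=9: input=4 -> V=0 FIRE
t=10: input=2 -> V=16
t=11: input=0 -> V=14
t=12: input=2 -> V=0 FIRE
t=13: input=0 -> V=0

Answer: 0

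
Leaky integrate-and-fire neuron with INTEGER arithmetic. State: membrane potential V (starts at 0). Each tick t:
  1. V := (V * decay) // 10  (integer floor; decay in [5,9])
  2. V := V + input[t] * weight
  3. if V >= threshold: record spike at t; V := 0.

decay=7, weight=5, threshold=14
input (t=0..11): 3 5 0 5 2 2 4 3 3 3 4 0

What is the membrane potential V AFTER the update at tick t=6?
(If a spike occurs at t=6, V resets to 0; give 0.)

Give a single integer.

t=0: input=3 -> V=0 FIRE
t=1: input=5 -> V=0 FIRE
t=2: input=0 -> V=0
t=3: input=5 -> V=0 FIRE
t=4: input=2 -> V=10
t=5: input=2 -> V=0 FIRE
t=6: input=4 -> V=0 FIRE
t=7: input=3 -> V=0 FIRE
t=8: input=3 -> V=0 FIRE
t=9: input=3 -> V=0 FIRE
t=10: input=4 -> V=0 FIRE
t=11: input=0 -> V=0

Answer: 0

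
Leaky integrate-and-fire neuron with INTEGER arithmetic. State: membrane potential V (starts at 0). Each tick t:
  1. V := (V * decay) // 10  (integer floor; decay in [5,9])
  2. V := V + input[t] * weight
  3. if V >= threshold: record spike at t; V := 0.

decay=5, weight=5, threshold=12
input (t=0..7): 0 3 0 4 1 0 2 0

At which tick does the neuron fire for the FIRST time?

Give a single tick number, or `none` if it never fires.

Answer: 1

Derivation:
t=0: input=0 -> V=0
t=1: input=3 -> V=0 FIRE
t=2: input=0 -> V=0
t=3: input=4 -> V=0 FIRE
t=4: input=1 -> V=5
t=5: input=0 -> V=2
t=6: input=2 -> V=11
t=7: input=0 -> V=5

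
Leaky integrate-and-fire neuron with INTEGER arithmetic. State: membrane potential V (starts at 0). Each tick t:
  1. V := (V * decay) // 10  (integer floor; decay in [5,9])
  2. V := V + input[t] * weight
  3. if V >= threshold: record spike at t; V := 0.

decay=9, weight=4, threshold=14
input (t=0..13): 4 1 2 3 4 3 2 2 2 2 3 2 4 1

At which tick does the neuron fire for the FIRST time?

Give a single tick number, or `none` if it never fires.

t=0: input=4 -> V=0 FIRE
t=1: input=1 -> V=4
t=2: input=2 -> V=11
t=3: input=3 -> V=0 FIRE
t=4: input=4 -> V=0 FIRE
t=5: input=3 -> V=12
t=6: input=2 -> V=0 FIRE
t=7: input=2 -> V=8
t=8: input=2 -> V=0 FIRE
t=9: input=2 -> V=8
t=10: input=3 -> V=0 FIRE
t=11: input=2 -> V=8
t=12: input=4 -> V=0 FIRE
t=13: input=1 -> V=4

Answer: 0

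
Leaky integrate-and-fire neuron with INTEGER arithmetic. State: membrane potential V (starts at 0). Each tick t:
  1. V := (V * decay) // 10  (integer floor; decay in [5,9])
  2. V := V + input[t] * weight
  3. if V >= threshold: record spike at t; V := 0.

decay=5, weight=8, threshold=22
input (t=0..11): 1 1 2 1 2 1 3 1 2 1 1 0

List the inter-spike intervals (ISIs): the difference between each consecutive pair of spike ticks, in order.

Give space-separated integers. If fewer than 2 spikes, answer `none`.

t=0: input=1 -> V=8
t=1: input=1 -> V=12
t=2: input=2 -> V=0 FIRE
t=3: input=1 -> V=8
t=4: input=2 -> V=20
t=5: input=1 -> V=18
t=6: input=3 -> V=0 FIRE
t=7: input=1 -> V=8
t=8: input=2 -> V=20
t=9: input=1 -> V=18
t=10: input=1 -> V=17
t=11: input=0 -> V=8

Answer: 4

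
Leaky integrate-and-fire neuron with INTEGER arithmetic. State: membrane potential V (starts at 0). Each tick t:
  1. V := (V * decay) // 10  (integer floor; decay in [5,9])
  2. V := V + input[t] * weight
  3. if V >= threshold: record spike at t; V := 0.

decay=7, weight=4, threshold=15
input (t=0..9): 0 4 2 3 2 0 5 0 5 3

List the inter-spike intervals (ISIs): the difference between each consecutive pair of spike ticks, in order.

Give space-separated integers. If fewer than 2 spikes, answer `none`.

Answer: 2 3 2

Derivation:
t=0: input=0 -> V=0
t=1: input=4 -> V=0 FIRE
t=2: input=2 -> V=8
t=3: input=3 -> V=0 FIRE
t=4: input=2 -> V=8
t=5: input=0 -> V=5
t=6: input=5 -> V=0 FIRE
t=7: input=0 -> V=0
t=8: input=5 -> V=0 FIRE
t=9: input=3 -> V=12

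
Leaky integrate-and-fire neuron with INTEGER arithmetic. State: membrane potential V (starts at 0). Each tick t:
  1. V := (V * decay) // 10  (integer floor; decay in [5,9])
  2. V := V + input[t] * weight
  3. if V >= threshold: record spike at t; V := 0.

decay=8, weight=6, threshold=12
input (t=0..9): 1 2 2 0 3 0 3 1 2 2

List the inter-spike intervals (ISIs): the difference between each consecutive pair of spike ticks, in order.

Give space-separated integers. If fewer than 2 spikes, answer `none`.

Answer: 1 2 2 2 1

Derivation:
t=0: input=1 -> V=6
t=1: input=2 -> V=0 FIRE
t=2: input=2 -> V=0 FIRE
t=3: input=0 -> V=0
t=4: input=3 -> V=0 FIRE
t=5: input=0 -> V=0
t=6: input=3 -> V=0 FIRE
t=7: input=1 -> V=6
t=8: input=2 -> V=0 FIRE
t=9: input=2 -> V=0 FIRE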